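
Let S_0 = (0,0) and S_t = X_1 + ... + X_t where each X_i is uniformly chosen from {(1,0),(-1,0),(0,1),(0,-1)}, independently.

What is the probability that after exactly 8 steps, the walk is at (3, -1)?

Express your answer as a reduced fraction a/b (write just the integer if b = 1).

Let h be the number of horizontal steps (so 8-h are vertical). To end at (3,-1) need (h+3)/2 right-steps and ((8-h)-1)/2 up-steps.
Sum over h with 3 ≤ h ≤ 7, h ≡ 1 (mod 2), 8-h ≡ 1 (mod 2):
h=3: C(8,3)·C(3,3)·C(5,2) = 56·1·10 = 560
h=5: C(8,5)·C(5,4)·C(3,1) = 56·5·3 = 840
h=7: C(8,7)·C(7,5)·C(1,0) = 8·21·1 = 168
Total favorable: 1568
Total paths: 4^8 = 65536
P = 1568/65536 = 49/2048

Answer: 49/2048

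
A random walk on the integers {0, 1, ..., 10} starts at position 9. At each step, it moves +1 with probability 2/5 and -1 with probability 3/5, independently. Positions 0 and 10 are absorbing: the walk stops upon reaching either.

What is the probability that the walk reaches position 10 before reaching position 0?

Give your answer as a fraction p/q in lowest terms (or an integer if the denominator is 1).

Answer: 38342/58025

Derivation:
Biased walk: p = 2/5, q = 3/5, r = q/p = 3/2
Gambler's ruin: P(hit 10 before 0 | start at 9) = (1 - r^a)/(1 - r^N)
r^9 = 19683/512; r^10 = 59049/1024
P = (1 - 19683/512) / (1 - 59049/1024) = -19171/512 / -58025/1024 = 38342/58025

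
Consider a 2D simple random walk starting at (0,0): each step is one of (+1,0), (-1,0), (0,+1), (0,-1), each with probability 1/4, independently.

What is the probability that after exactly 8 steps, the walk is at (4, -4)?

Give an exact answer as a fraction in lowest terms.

Let h be the number of horizontal steps (so 8-h are vertical). To end at (4,-4) need (h+4)/2 right-steps and ((8-h)-4)/2 up-steps.
Sum over h with 4 ≤ h ≤ 4, h ≡ 0 (mod 2), 8-h ≡ 0 (mod 2):
h=4: C(8,4)·C(4,4)·C(4,0) = 70·1·1 = 70
Total favorable: 70
Total paths: 4^8 = 65536
P = 70/65536 = 35/32768

Answer: 35/32768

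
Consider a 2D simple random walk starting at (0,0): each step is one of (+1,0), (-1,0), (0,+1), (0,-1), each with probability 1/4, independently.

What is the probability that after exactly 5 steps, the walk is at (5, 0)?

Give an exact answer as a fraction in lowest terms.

Answer: 1/1024

Derivation:
Let h be the number of horizontal steps (so 5-h are vertical). To end at (5,0) need (h+5)/2 right-steps and ((5-h)+0)/2 up-steps.
Sum over h with 5 ≤ h ≤ 5, h ≡ 1 (mod 2), 5-h ≡ 0 (mod 2):
h=5: C(5,5)·C(5,5)·C(0,0) = 1·1·1 = 1
Total favorable: 1
Total paths: 4^5 = 1024
P = 1/1024 = 1/1024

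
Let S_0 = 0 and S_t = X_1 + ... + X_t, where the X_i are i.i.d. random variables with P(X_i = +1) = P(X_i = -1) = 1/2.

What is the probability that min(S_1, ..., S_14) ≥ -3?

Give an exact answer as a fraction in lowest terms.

Answer: 715/1024

Derivation:
Let f(t,s) = #length-t paths at position s with S_1..S_t all ≥ -3.
f(t,s) = f(t-1,s-1) + f(t-1,s+1) for s ≥ -3; f(t,s) = 0 for s < -3.
t=0: f(0,0)=1
t=1: f(1,-1)=1 f(1,1)=1
t=2: f(2,-2)=1 f(2,0)=2 f(2,2)=1
t=3: f(3,-3)=1 f(3,-1)=3 f(3,1)=3 f(3,3)=1
t=4: f(4,-2)=4 f(4,0)=6 f(4,2)=4 f(4,4)=1
t=5: f(5,-3)=4 f(5,-1)=10 f(5,1)=10 f(5,3)=5 f(5,5)=1
t=6: f(6,-2)=14 f(6,0)=20 f(6,2)=15 f(6,4)=6 f(6,6)=1
t=7: f(7,-3)=14 f(7,-1)=34 f(7,1)=35 f(7,3)=21 f(7,5)=7 f(7,7)=1
t=8: f(8,-2)=48 f(8,0)=69 f(8,2)=56 f(8,4)=28 f(8,6)=8 f(8,8)=1
t=9: f(9,-3)=48 f(9,-1)=117 f(9,1)=125 f(9,3)=84 f(9,5)=36 f(9,7)=9 f(9,9)=1
t=10: f(10,-2)=165 f(10,0)=242 f(10,2)=209 f(10,4)=120 f(10,6)=45 f(10,8)=10 f(10,10)=1
t=11: f(11,-3)=165 f(11,-1)=407 f(11,1)=451 f(11,3)=329 f(11,5)=165 f(11,7)=55 f(11,9)=11 f(11,11)=1
t=12: f(12,-2)=572 f(12,0)=858 f(12,2)=780 f(12,4)=494 f(12,6)=220 f(12,8)=66 f(12,10)=12 f(12,12)=1
t=13: f(13,-3)=572 f(13,-1)=1430 f(13,1)=1638 f(13,3)=1274 f(13,5)=714 f(13,7)=286 f(13,9)=78 f(13,11)=13 f(13,13)=1
t=14: f(14,-2)=2002 f(14,0)=3068 f(14,2)=2912 f(14,4)=1988 f(14,6)=1000 f(14,8)=364 f(14,10)=91 f(14,12)=14 f(14,14)=1
Σ_s f(14,s) = 11440
P = 11440/16384 = 715/1024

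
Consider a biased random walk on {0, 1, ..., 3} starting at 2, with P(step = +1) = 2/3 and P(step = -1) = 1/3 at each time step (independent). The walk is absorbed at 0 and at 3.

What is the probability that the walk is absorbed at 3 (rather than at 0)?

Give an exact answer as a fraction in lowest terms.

Biased walk: p = 2/3, q = 1/3, r = q/p = 1/2
Gambler's ruin: P(hit 3 before 0 | start at 2) = (1 - r^a)/(1 - r^N)
r^2 = 1/4; r^3 = 1/8
P = (1 - 1/4) / (1 - 1/8) = 3/4 / 7/8 = 6/7

Answer: 6/7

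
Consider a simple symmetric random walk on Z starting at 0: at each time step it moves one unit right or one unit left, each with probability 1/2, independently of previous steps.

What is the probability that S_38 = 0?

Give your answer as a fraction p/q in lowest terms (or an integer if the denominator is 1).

To return to 0 after 38 steps: need exactly 19 steps of +1 and 19 of -1.
Favorable paths: C(38,19) = 35345263800
Total paths: 2^38 = 274877906944
P = 35345263800/274877906944 = 4418157975/34359738368

Answer: 4418157975/34359738368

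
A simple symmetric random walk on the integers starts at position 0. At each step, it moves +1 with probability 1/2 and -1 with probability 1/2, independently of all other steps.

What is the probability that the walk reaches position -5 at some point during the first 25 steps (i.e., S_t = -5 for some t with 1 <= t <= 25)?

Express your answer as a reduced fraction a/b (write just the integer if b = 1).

Answer: 342821/1048576

Derivation:
Count via complement. Let g(t,s) = #length-t paths at position s with S_1..S_t all ≠ -5.
g(t,s) = g(t-1,s-1) + g(t-1,s+1) for s ≠ -5; g(t,-5) = 0.
t=0: g(0,0)=1
t=1: g(1,-1)=1 g(1,1)=1
t=2: g(2,-2)=1 g(2,0)=2 g(2,2)=1
t=3: g(3,-3)=1 g(3,-1)=3 g(3,1)=3 g(3,3)=1
t=4: g(4,-4)=1 g(4,-2)=4 g(4,0)=6 g(4,2)=4 g(4,4)=1
t=5: g(5,-3)=5 g(5,-1)=10 g(5,1)=10 g(5,3)=5 g(5,5)=1
t=6: g(6,-4)=5 g(6,-2)=15 g(6,0)=20 g(6,2)=15 g(6,4)=6 g(6,6)=1
t=7: g(7,-3)=20 g(7,-1)=35 g(7,1)=35 g(7,3)=21 g(7,5)=7 g(7,7)=1
t=8: g(8,-4)=20 g(8,-2)=55 g(8,0)=70 g(8,2)=56 g(8,4)=28 g(8,6)=8 g(8,8)=1
t=9: g(9,-3)=75 g(9,-1)=125 g(9,1)=126 g(9,3)=84 g(9,5)=36 g(9,7)=9 g(9,9)=1
t=10: g(10,-4)=75 g(10,-2)=200 g(10,0)=251 g(10,2)=210 g(10,4)=120 g(10,6)=45 g(10,8)=10 g(10,10)=1
t=11: g(11,-3)=275 g(11,-1)=451 g(11,1)=461 g(11,3)=330 g(11,5)=165 g(11,7)=55 g(11,9)=11 g(11,11)=1
t=12: g(12,-4)=275 g(12,-2)=726 g(12,0)=912 g(12,2)=791 g(12,4)=495 g(12,6)=220 g(12,8)=66 g(12,10)=12 g(12,12)=1
t=13: g(13,-3)=1001 g(13,-1)=1638 g(13,1)=1703 g(13,3)=1286 g(13,5)=715 g(13,7)=286 g(13,9)=78 g(13,11)=13 g(13,13)=1
t=14: g(14,-4)=1001 g(14,-2)=2639 g(14,0)=3341 g(14,2)=2989 g(14,4)=2001 g(14,6)=1001 g(14,8)=364 g(14,10)=91 g(14,12)=14 g(14,14)=1
t=15: g(15,-3)=3640 g(15,-1)=5980 g(15,1)=6330 g(15,3)=4990 g(15,5)=3002 g(15,7)=1365 g(15,9)=455 g(15,11)=105 g(15,13)=15 g(15,15)=1
t=16: g(16,-4)=3640 g(16,-2)=9620 g(16,0)=12310 g(16,2)=11320 g(16,4)=7992 g(16,6)=4367 g(16,8)=1820 g(16,10)=560 g(16,12)=120 g(16,14)=16 g(16,16)=1
t=17: g(17,-3)=13260 g(17,-1)=21930 g(17,1)=23630 g(17,3)=19312 g(17,5)=12359 g(17,7)=6187 g(17,9)=2380 g(17,11)=680 g(17,13)=136 g(17,15)=17 g(17,17)=1
t=18: g(18,-4)=13260 g(18,-2)=35190 g(18,0)=45560 g(18,2)=42942 g(18,4)=31671 g(18,6)=18546 g(18,8)=8567 g(18,10)=3060 g(18,12)=816 g(18,14)=153 g(18,16)=18 g(18,18)=1
t=19: g(19,-3)=48450 g(19,-1)=80750 g(19,1)=88502 g(19,3)=74613 g(19,5)=50217 g(19,7)=27113 g(19,9)=11627 g(19,11)=3876 g(19,13)=969 g(19,15)=171 g(19,17)=19 g(19,19)=1
t=20: g(20,-4)=48450 g(20,-2)=129200 g(20,0)=169252 g(20,2)=163115 g(20,4)=124830 g(20,6)=77330 g(20,8)=38740 g(20,10)=15503 g(20,12)=4845 g(20,14)=1140 g(20,16)=190 g(20,18)=20 g(20,20)=1
t=21: g(21,-3)=177650 g(21,-1)=298452 g(21,1)=332367 g(21,3)=287945 g(21,5)=202160 g(21,7)=116070 g(21,9)=54243 g(21,11)=20348 g(21,13)=5985 g(21,15)=1330 g(21,17)=210 g(21,19)=21 g(21,21)=1
t=22: g(22,-4)=177650 g(22,-2)=476102 g(22,0)=630819 g(22,2)=620312 g(22,4)=490105 g(22,6)=318230 g(22,8)=170313 g(22,10)=74591 g(22,12)=26333 g(22,14)=7315 g(22,16)=1540 g(22,18)=231 g(22,20)=22 g(22,22)=1
t=23: g(23,-3)=653752 g(23,-1)=1106921 g(23,1)=1251131 g(23,3)=1110417 g(23,5)=808335 g(23,7)=488543 g(23,9)=244904 g(23,11)=100924 g(23,13)=33648 g(23,15)=8855 g(23,17)=1771 g(23,19)=253 g(23,21)=23 g(23,23)=1
t=24: g(24,-4)=653752 g(24,-2)=1760673 g(24,0)=2358052 g(24,2)=2361548 g(24,4)=1918752 g(24,6)=1296878 g(24,8)=733447 g(24,10)=345828 g(24,12)=134572 g(24,14)=42503 g(24,16)=10626 g(24,18)=2024 g(24,20)=276 g(24,22)=24 g(24,24)=1
t=25: g(25,-3)=2414425 g(25,-1)=4118725 g(25,1)=4719600 g(25,3)=4280300 g(25,5)=3215630 g(25,7)=2030325 g(25,9)=1079275 g(25,11)=480400 g(25,13)=177075 g(25,15)=53129 g(25,17)=12650 g(25,19)=2300 g(25,21)=300 g(25,23)=25 g(25,25)=1
Paths never hitting -5: Σ_s g(25,s) = 22584160
Paths hitting -5: 2^25 - 22584160 = 10970272
P = 10970272/33554432 = 342821/1048576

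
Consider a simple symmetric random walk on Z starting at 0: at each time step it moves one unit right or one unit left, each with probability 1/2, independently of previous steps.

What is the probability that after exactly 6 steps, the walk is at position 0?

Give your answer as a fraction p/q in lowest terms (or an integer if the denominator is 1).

Answer: 5/16

Derivation:
To return to 0 after 6 steps: need exactly 3 steps of +1 and 3 of -1.
Favorable paths: C(6,3) = 20
Total paths: 2^6 = 64
P = 20/64 = 5/16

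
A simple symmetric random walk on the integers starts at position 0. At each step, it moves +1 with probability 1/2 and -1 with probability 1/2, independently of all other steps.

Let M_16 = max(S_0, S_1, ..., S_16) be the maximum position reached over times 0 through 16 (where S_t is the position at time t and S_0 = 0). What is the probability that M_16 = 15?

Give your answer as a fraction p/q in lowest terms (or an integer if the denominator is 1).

Let M_16 = max(S_0,...,S_16). Use the reflection principle: for j ≥ 1, #{paths with M_16 ≥ j} = #{S_16 ≥ j} + #{S_16 ≥ j+1}.
By reflection, #{M_16 ≥ 15} = #{S_16 ≥ 15} + #{S_16 ≥ 16} = 1 + 1 = 2.
#{M_16 ≥ 16} = #{S_16 ≥ 16} + #{S_16 ≥ 17} = 1 + 0 = 1.
#{M_16 = 15} = 2 - 1 = 1.
P(M_16 = 15) = 1/65536 = 1/65536

Answer: 1/65536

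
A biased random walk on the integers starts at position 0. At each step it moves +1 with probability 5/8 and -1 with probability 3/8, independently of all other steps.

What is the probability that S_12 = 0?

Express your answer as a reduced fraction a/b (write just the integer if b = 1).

To be at 0 after 12 steps: need exactly 6 steps of +1 and 6 of -1.
Number of such sequences: C(12,6) = 924
Each has probability (5/8)^6 · (3/8)^6 = 11390625/68719476736
P = 924 · 11390625/68719476736 = 2631234375/17179869184

Answer: 2631234375/17179869184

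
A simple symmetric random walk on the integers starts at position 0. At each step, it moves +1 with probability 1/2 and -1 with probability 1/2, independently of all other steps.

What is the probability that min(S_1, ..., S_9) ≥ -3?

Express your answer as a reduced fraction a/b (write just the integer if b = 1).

Answer: 105/128

Derivation:
Let f(t,s) = #length-t paths at position s with S_1..S_t all ≥ -3.
f(t,s) = f(t-1,s-1) + f(t-1,s+1) for s ≥ -3; f(t,s) = 0 for s < -3.
t=0: f(0,0)=1
t=1: f(1,-1)=1 f(1,1)=1
t=2: f(2,-2)=1 f(2,0)=2 f(2,2)=1
t=3: f(3,-3)=1 f(3,-1)=3 f(3,1)=3 f(3,3)=1
t=4: f(4,-2)=4 f(4,0)=6 f(4,2)=4 f(4,4)=1
t=5: f(5,-3)=4 f(5,-1)=10 f(5,1)=10 f(5,3)=5 f(5,5)=1
t=6: f(6,-2)=14 f(6,0)=20 f(6,2)=15 f(6,4)=6 f(6,6)=1
t=7: f(7,-3)=14 f(7,-1)=34 f(7,1)=35 f(7,3)=21 f(7,5)=7 f(7,7)=1
t=8: f(8,-2)=48 f(8,0)=69 f(8,2)=56 f(8,4)=28 f(8,6)=8 f(8,8)=1
t=9: f(9,-3)=48 f(9,-1)=117 f(9,1)=125 f(9,3)=84 f(9,5)=36 f(9,7)=9 f(9,9)=1
Σ_s f(9,s) = 420
P = 420/512 = 105/128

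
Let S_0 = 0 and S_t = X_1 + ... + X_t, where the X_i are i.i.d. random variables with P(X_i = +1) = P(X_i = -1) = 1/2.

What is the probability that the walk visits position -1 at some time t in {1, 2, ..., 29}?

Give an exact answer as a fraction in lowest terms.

Answer: 57414019/67108864

Derivation:
Count via complement. Let g(t,s) = #length-t paths at position s with S_1..S_t all ≠ -1.
g(t,s) = g(t-1,s-1) + g(t-1,s+1) for s ≠ -1; g(t,-1) = 0.
t=0: g(0,0)=1
t=1: g(1,1)=1
t=2: g(2,0)=1 g(2,2)=1
t=3: g(3,1)=2 g(3,3)=1
t=4: g(4,0)=2 g(4,2)=3 g(4,4)=1
t=5: g(5,1)=5 g(5,3)=4 g(5,5)=1
t=6: g(6,0)=5 g(6,2)=9 g(6,4)=5 g(6,6)=1
t=7: g(7,1)=14 g(7,3)=14 g(7,5)=6 g(7,7)=1
t=8: g(8,0)=14 g(8,2)=28 g(8,4)=20 g(8,6)=7 g(8,8)=1
t=9: g(9,1)=42 g(9,3)=48 g(9,5)=27 g(9,7)=8 g(9,9)=1
t=10: g(10,0)=42 g(10,2)=90 g(10,4)=75 g(10,6)=35 g(10,8)=9 g(10,10)=1
t=11: g(11,1)=132 g(11,3)=165 g(11,5)=110 g(11,7)=44 g(11,9)=10 g(11,11)=1
t=12: g(12,0)=132 g(12,2)=297 g(12,4)=275 g(12,6)=154 g(12,8)=54 g(12,10)=11 g(12,12)=1
t=13: g(13,1)=429 g(13,3)=572 g(13,5)=429 g(13,7)=208 g(13,9)=65 g(13,11)=12 g(13,13)=1
t=14: g(14,0)=429 g(14,2)=1001 g(14,4)=1001 g(14,6)=637 g(14,8)=273 g(14,10)=77 g(14,12)=13 g(14,14)=1
t=15: g(15,1)=1430 g(15,3)=2002 g(15,5)=1638 g(15,7)=910 g(15,9)=350 g(15,11)=90 g(15,13)=14 g(15,15)=1
t=16: g(16,0)=1430 g(16,2)=3432 g(16,4)=3640 g(16,6)=2548 g(16,8)=1260 g(16,10)=440 g(16,12)=104 g(16,14)=15 g(16,16)=1
t=17: g(17,1)=4862 g(17,3)=7072 g(17,5)=6188 g(17,7)=3808 g(17,9)=1700 g(17,11)=544 g(17,13)=119 g(17,15)=16 g(17,17)=1
t=18: g(18,0)=4862 g(18,2)=11934 g(18,4)=13260 g(18,6)=9996 g(18,8)=5508 g(18,10)=2244 g(18,12)=663 g(18,14)=135 g(18,16)=17 g(18,18)=1
t=19: g(19,1)=16796 g(19,3)=25194 g(19,5)=23256 g(19,7)=15504 g(19,9)=7752 g(19,11)=2907 g(19,13)=798 g(19,15)=152 g(19,17)=18 g(19,19)=1
t=20: g(20,0)=16796 g(20,2)=41990 g(20,4)=48450 g(20,6)=38760 g(20,8)=23256 g(20,10)=10659 g(20,12)=3705 g(20,14)=950 g(20,16)=170 g(20,18)=19 g(20,20)=1
t=21: g(21,1)=58786 g(21,3)=90440 g(21,5)=87210 g(21,7)=62016 g(21,9)=33915 g(21,11)=14364 g(21,13)=4655 g(21,15)=1120 g(21,17)=189 g(21,19)=20 g(21,21)=1
t=22: g(22,0)=58786 g(22,2)=149226 g(22,4)=177650 g(22,6)=149226 g(22,8)=95931 g(22,10)=48279 g(22,12)=19019 g(22,14)=5775 g(22,16)=1309 g(22,18)=209 g(22,20)=21 g(22,22)=1
t=23: g(23,1)=208012 g(23,3)=326876 g(23,5)=326876 g(23,7)=245157 g(23,9)=144210 g(23,11)=67298 g(23,13)=24794 g(23,15)=7084 g(23,17)=1518 g(23,19)=230 g(23,21)=22 g(23,23)=1
t=24: g(24,0)=208012 g(24,2)=534888 g(24,4)=653752 g(24,6)=572033 g(24,8)=389367 g(24,10)=211508 g(24,12)=92092 g(24,14)=31878 g(24,16)=8602 g(24,18)=1748 g(24,20)=252 g(24,22)=23 g(24,24)=1
t=25: g(25,1)=742900 g(25,3)=1188640 g(25,5)=1225785 g(25,7)=961400 g(25,9)=600875 g(25,11)=303600 g(25,13)=123970 g(25,15)=40480 g(25,17)=10350 g(25,19)=2000 g(25,21)=275 g(25,23)=24 g(25,25)=1
t=26: g(26,0)=742900 g(26,2)=1931540 g(26,4)=2414425 g(26,6)=2187185 g(26,8)=1562275 g(26,10)=904475 g(26,12)=427570 g(26,14)=164450 g(26,16)=50830 g(26,18)=12350 g(26,20)=2275 g(26,22)=299 g(26,24)=25 g(26,26)=1
t=27: g(27,1)=2674440 g(27,3)=4345965 g(27,5)=4601610 g(27,7)=3749460 g(27,9)=2466750 g(27,11)=1332045 g(27,13)=592020 g(27,15)=215280 g(27,17)=63180 g(27,19)=14625 g(27,21)=2574 g(27,23)=324 g(27,25)=26 g(27,27)=1
t=28: g(28,0)=2674440 g(28,2)=7020405 g(28,4)=8947575 g(28,6)=8351070 g(28,8)=6216210 g(28,10)=3798795 g(28,12)=1924065 g(28,14)=807300 g(28,16)=278460 g(28,18)=77805 g(28,20)=17199 g(28,22)=2898 g(28,24)=350 g(28,26)=27 g(28,28)=1
t=29: g(29,1)=9694845 g(29,3)=15967980 g(29,5)=17298645 g(29,7)=14567280 g(29,9)=10015005 g(29,11)=5722860 g(29,13)=2731365 g(29,15)=1085760 g(29,17)=356265 g(29,19)=95004 g(29,21)=20097 g(29,23)=3248 g(29,25)=377 g(29,27)=28 g(29,29)=1
Paths never hitting -1: Σ_s g(29,s) = 77558760
Paths hitting -1: 2^29 - 77558760 = 459312152
P = 459312152/536870912 = 57414019/67108864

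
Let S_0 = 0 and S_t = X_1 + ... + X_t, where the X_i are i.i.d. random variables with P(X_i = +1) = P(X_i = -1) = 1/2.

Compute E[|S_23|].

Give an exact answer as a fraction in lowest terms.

S_23 takes values m ≡ 1 (mod 2) with |m| ≤ 23; P(S_23=m) = C(23,(23+m)/2)/2^23.
Total paths: 2^23 = 8388608
Distribution: P(S=-23)=1/8388608, P(S=-21)=23/8388608, P(S=-19)=253/8388608, P(S=-17)=1771/8388608, P(S=-15)=8855/8388608, P(S=-13)=33649/8388608, P(S=-11)=100947/8388608, P(S=-9)=245157/8388608, P(S=-7)=490314/8388608, P(S=-5)=817190/8388608, P(S=-3)=1144066/8388608, P(S=-1)=1352078/8388608, P(S=1)=1352078/8388608, P(S=3)=1144066/8388608, P(S=5)=817190/8388608, P(S=7)=490314/8388608, P(S=9)=245157/8388608, P(S=11)=100947/8388608, P(S=13)=33649/8388608, P(S=15)=8855/8388608, P(S=17)=1771/8388608, P(S=19)=253/8388608, P(S=21)=23/8388608, P(S=23)=1/8388608
E[|S_23|] = Σ_m |m|·P(S_23=m) = 32449872/8388608 = 2028117/524288

Answer: 2028117/524288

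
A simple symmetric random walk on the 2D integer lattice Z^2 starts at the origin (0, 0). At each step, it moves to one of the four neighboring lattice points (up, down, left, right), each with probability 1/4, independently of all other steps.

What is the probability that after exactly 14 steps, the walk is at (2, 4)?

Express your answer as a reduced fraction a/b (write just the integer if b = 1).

Answer: 3006003/268435456

Derivation:
Let h be the number of horizontal steps (so 14-h are vertical). To end at (2,4) need (h+2)/2 right-steps and ((14-h)+4)/2 up-steps.
Sum over h with 2 ≤ h ≤ 10, h ≡ 0 (mod 2), 14-h ≡ 0 (mod 2):
h=2: C(14,2)·C(2,2)·C(12,8) = 91·1·495 = 45045
h=4: C(14,4)·C(4,3)·C(10,7) = 1001·4·120 = 480480
h=6: C(14,6)·C(6,4)·C(8,6) = 3003·15·28 = 1261260
h=8: C(14,8)·C(8,5)·C(6,5) = 3003·56·6 = 1009008
h=10: C(14,10)·C(10,6)·C(4,4) = 1001·210·1 = 210210
Total favorable: 3006003
Total paths: 4^14 = 268435456
P = 3006003/268435456 = 3006003/268435456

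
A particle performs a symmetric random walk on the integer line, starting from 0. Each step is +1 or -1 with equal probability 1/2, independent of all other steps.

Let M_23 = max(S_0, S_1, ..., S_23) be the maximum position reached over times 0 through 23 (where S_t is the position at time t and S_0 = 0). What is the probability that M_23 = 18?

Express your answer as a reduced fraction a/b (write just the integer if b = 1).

Let M_23 = max(S_0,...,S_23). Use the reflection principle: for j ≥ 1, #{paths with M_23 ≥ j} = #{S_23 ≥ j} + #{S_23 ≥ j+1}.
By reflection, #{M_23 ≥ 18} = #{S_23 ≥ 18} + #{S_23 ≥ 19} = 277 + 277 = 554.
#{M_23 ≥ 19} = #{S_23 ≥ 19} + #{S_23 ≥ 20} = 277 + 24 = 301.
#{M_23 = 18} = 554 - 301 = 253.
P(M_23 = 18) = 253/8388608 = 253/8388608

Answer: 253/8388608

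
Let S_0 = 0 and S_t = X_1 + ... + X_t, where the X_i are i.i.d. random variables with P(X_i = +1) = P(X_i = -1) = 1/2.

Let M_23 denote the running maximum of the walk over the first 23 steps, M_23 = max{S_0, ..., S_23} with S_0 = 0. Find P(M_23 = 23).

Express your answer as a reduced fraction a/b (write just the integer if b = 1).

Let M_23 = max(S_0,...,S_23). Use the reflection principle: for j ≥ 1, #{paths with M_23 ≥ j} = #{S_23 ≥ j} + #{S_23 ≥ j+1}.
By reflection, #{M_23 ≥ 23} = #{S_23 ≥ 23} + #{S_23 ≥ 24} = 1 + 0 = 1.
#{M_23 ≥ 24} = #{S_23 ≥ 24} + #{S_23 ≥ 25} = 0 + 0 = 0.
#{M_23 = 23} = 1 - 0 = 1.
P(M_23 = 23) = 1/8388608 = 1/8388608

Answer: 1/8388608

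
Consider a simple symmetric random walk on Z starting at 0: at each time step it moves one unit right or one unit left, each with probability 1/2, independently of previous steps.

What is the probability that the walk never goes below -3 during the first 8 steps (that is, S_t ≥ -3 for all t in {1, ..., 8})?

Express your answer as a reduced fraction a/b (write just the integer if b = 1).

Let f(t,s) = #length-t paths at position s with S_1..S_t all ≥ -3.
f(t,s) = f(t-1,s-1) + f(t-1,s+1) for s ≥ -3; f(t,s) = 0 for s < -3.
t=0: f(0,0)=1
t=1: f(1,-1)=1 f(1,1)=1
t=2: f(2,-2)=1 f(2,0)=2 f(2,2)=1
t=3: f(3,-3)=1 f(3,-1)=3 f(3,1)=3 f(3,3)=1
t=4: f(4,-2)=4 f(4,0)=6 f(4,2)=4 f(4,4)=1
t=5: f(5,-3)=4 f(5,-1)=10 f(5,1)=10 f(5,3)=5 f(5,5)=1
t=6: f(6,-2)=14 f(6,0)=20 f(6,2)=15 f(6,4)=6 f(6,6)=1
t=7: f(7,-3)=14 f(7,-1)=34 f(7,1)=35 f(7,3)=21 f(7,5)=7 f(7,7)=1
t=8: f(8,-2)=48 f(8,0)=69 f(8,2)=56 f(8,4)=28 f(8,6)=8 f(8,8)=1
Σ_s f(8,s) = 210
P = 210/256 = 105/128

Answer: 105/128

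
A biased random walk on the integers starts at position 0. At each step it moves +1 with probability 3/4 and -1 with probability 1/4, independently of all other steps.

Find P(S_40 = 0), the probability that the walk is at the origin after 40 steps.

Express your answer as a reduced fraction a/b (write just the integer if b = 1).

To be at 0 after 40 steps: need exactly 20 steps of +1 and 20 of -1.
Number of such sequences: C(40,20) = 137846528820
Each has probability (3/4)^20 · (1/4)^20 = 3486784401/1208925819614629174706176
P = 137846528820 · 3486784401/1208925819614629174706176 = 120160281605393234205/302231454903657293676544

Answer: 120160281605393234205/302231454903657293676544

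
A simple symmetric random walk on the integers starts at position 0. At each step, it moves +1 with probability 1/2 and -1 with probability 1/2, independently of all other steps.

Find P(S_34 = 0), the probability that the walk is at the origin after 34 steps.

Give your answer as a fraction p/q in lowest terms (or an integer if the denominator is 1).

To return to 0 after 34 steps: need exactly 17 steps of +1 and 17 of -1.
Favorable paths: C(34,17) = 2333606220
Total paths: 2^34 = 17179869184
P = 2333606220/17179869184 = 583401555/4294967296

Answer: 583401555/4294967296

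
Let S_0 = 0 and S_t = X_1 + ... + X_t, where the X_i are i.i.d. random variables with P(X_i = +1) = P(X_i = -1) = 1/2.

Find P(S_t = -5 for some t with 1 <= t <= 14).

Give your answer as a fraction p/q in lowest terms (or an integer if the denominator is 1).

Count via complement. Let g(t,s) = #length-t paths at position s with S_1..S_t all ≠ -5.
g(t,s) = g(t-1,s-1) + g(t-1,s+1) for s ≠ -5; g(t,-5) = 0.
t=0: g(0,0)=1
t=1: g(1,-1)=1 g(1,1)=1
t=2: g(2,-2)=1 g(2,0)=2 g(2,2)=1
t=3: g(3,-3)=1 g(3,-1)=3 g(3,1)=3 g(3,3)=1
t=4: g(4,-4)=1 g(4,-2)=4 g(4,0)=6 g(4,2)=4 g(4,4)=1
t=5: g(5,-3)=5 g(5,-1)=10 g(5,1)=10 g(5,3)=5 g(5,5)=1
t=6: g(6,-4)=5 g(6,-2)=15 g(6,0)=20 g(6,2)=15 g(6,4)=6 g(6,6)=1
t=7: g(7,-3)=20 g(7,-1)=35 g(7,1)=35 g(7,3)=21 g(7,5)=7 g(7,7)=1
t=8: g(8,-4)=20 g(8,-2)=55 g(8,0)=70 g(8,2)=56 g(8,4)=28 g(8,6)=8 g(8,8)=1
t=9: g(9,-3)=75 g(9,-1)=125 g(9,1)=126 g(9,3)=84 g(9,5)=36 g(9,7)=9 g(9,9)=1
t=10: g(10,-4)=75 g(10,-2)=200 g(10,0)=251 g(10,2)=210 g(10,4)=120 g(10,6)=45 g(10,8)=10 g(10,10)=1
t=11: g(11,-3)=275 g(11,-1)=451 g(11,1)=461 g(11,3)=330 g(11,5)=165 g(11,7)=55 g(11,9)=11 g(11,11)=1
t=12: g(12,-4)=275 g(12,-2)=726 g(12,0)=912 g(12,2)=791 g(12,4)=495 g(12,6)=220 g(12,8)=66 g(12,10)=12 g(12,12)=1
t=13: g(13,-3)=1001 g(13,-1)=1638 g(13,1)=1703 g(13,3)=1286 g(13,5)=715 g(13,7)=286 g(13,9)=78 g(13,11)=13 g(13,13)=1
t=14: g(14,-4)=1001 g(14,-2)=2639 g(14,0)=3341 g(14,2)=2989 g(14,4)=2001 g(14,6)=1001 g(14,8)=364 g(14,10)=91 g(14,12)=14 g(14,14)=1
Paths never hitting -5: Σ_s g(14,s) = 13442
Paths hitting -5: 2^14 - 13442 = 2942
P = 2942/16384 = 1471/8192

Answer: 1471/8192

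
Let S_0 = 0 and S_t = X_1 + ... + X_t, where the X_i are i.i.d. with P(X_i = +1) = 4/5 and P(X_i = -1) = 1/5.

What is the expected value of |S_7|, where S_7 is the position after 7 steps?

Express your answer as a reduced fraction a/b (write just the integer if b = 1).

Answer: 66983/15625

Derivation:
S_7 takes values m ≡ 1 (mod 2) with |m| ≤ 7; P(S_7=m) = C(7,(7+m)/2) · (4/5)^((7+m)/2) · (1/5)^((7-m)/2).
Distribution: P(S=-7)=1/78125, P(S=-5)=28/78125, P(S=-3)=336/78125, P(S=-1)=448/15625, P(S=1)=1792/15625, P(S=3)=21504/78125, P(S=5)=28672/78125, P(S=7)=16384/78125
E[|S_7|] = Σ_m |m|·P(S_7=m) = 66983/15625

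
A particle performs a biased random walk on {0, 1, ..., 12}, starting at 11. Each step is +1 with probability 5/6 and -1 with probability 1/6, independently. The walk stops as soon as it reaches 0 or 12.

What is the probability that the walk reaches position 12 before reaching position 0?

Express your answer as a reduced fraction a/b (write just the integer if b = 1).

Biased walk: p = 5/6, q = 1/6, r = q/p = 1/5
Gambler's ruin: P(hit 12 before 0 | start at 11) = (1 - r^a)/(1 - r^N)
r^11 = 1/48828125; r^12 = 1/244140625
P = (1 - 1/48828125) / (1 - 1/244140625) = 48828124/48828125 / 244140624/244140625 = 61035155/61035156

Answer: 61035155/61035156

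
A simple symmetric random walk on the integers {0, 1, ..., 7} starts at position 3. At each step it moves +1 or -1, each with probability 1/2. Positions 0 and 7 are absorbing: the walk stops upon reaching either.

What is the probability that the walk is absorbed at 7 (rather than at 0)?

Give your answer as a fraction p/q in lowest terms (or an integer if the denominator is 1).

Symmetric walk (p = 1/2): the harmonic-function argument gives P(hit 7 before 0 | start at 3) = a/N.
P = 3/7 = 3/7

Answer: 3/7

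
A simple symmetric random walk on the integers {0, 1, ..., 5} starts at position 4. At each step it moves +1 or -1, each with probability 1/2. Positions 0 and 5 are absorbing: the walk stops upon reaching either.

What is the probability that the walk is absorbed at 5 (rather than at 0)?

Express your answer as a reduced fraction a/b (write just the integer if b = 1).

Symmetric walk (p = 1/2): the harmonic-function argument gives P(hit 5 before 0 | start at 4) = a/N.
P = 4/5 = 4/5

Answer: 4/5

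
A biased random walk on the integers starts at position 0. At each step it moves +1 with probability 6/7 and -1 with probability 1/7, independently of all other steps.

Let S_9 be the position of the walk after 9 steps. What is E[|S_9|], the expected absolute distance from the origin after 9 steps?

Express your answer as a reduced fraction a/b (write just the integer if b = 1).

S_9 takes values m ≡ 1 (mod 2) with |m| ≤ 9; P(S_9=m) = C(9,(9+m)/2) · (6/7)^((9+m)/2) · (1/7)^((9-m)/2).
Distribution: P(S=-9)=1/40353607, P(S=-7)=54/40353607, P(S=-5)=1296/40353607, P(S=-3)=2592/5764801, P(S=-1)=23328/5764801, P(S=1)=139968/5764801, P(S=3)=559872/5764801, P(S=5)=10077696/40353607, P(S=7)=15116544/40353607, P(S=9)=10077696/40353607
E[|S_9|] = Σ_m |m|·P(S_9=m) = 37123605/5764801

Answer: 37123605/5764801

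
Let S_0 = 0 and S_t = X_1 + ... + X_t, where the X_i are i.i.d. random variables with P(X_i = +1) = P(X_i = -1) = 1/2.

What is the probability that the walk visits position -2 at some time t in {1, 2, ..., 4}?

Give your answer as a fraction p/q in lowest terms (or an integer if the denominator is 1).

Count via complement. Let g(t,s) = #length-t paths at position s with S_1..S_t all ≠ -2.
g(t,s) = g(t-1,s-1) + g(t-1,s+1) for s ≠ -2; g(t,-2) = 0.
t=0: g(0,0)=1
t=1: g(1,-1)=1 g(1,1)=1
t=2: g(2,0)=2 g(2,2)=1
t=3: g(3,-1)=2 g(3,1)=3 g(3,3)=1
t=4: g(4,0)=5 g(4,2)=4 g(4,4)=1
Paths never hitting -2: Σ_s g(4,s) = 10
Paths hitting -2: 2^4 - 10 = 6
P = 6/16 = 3/8

Answer: 3/8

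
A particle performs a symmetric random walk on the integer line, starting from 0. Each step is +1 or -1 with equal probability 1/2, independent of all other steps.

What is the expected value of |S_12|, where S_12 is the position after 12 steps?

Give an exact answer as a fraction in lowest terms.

Answer: 693/256

Derivation:
S_12 takes values m ≡ 0 (mod 2) with |m| ≤ 12; P(S_12=m) = C(12,(12+m)/2)/2^12.
Total paths: 2^12 = 4096
Distribution: P(S=-12)=1/4096, P(S=-10)=12/4096, P(S=-8)=66/4096, P(S=-6)=220/4096, P(S=-4)=495/4096, P(S=-2)=792/4096, P(S=0)=924/4096, P(S=2)=792/4096, P(S=4)=495/4096, P(S=6)=220/4096, P(S=8)=66/4096, P(S=10)=12/4096, P(S=12)=1/4096
E[|S_12|] = Σ_m |m|·P(S_12=m) = 11088/4096 = 693/256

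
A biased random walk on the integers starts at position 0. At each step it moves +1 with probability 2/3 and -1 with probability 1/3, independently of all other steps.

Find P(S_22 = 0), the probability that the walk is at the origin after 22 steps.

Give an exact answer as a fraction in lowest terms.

To be at 0 after 22 steps: need exactly 11 steps of +1 and 11 of -1.
Number of such sequences: C(22,11) = 705432
Each has probability (2/3)^11 · (1/3)^11 = 2048/31381059609
P = 705432 · 2048/31381059609 = 481574912/10460353203

Answer: 481574912/10460353203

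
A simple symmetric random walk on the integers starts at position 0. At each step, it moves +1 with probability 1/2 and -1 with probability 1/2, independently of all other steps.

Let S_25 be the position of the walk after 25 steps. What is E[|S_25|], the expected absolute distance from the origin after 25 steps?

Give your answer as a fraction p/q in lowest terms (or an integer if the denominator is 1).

S_25 takes values m ≡ 1 (mod 2) with |m| ≤ 25; P(S_25=m) = C(25,(25+m)/2)/2^25.
Total paths: 2^25 = 33554432
Distribution: P(S=-25)=1/33554432, P(S=-23)=25/33554432, P(S=-21)=300/33554432, P(S=-19)=2300/33554432, P(S=-17)=12650/33554432, P(S=-15)=53130/33554432, P(S=-13)=177100/33554432, P(S=-11)=480700/33554432, P(S=-9)=1081575/33554432, P(S=-7)=2042975/33554432, P(S=-5)=3268760/33554432, P(S=-3)=4457400/33554432, P(S=-1)=5200300/33554432, P(S=1)=5200300/33554432, P(S=3)=4457400/33554432, P(S=5)=3268760/33554432, P(S=7)=2042975/33554432, P(S=9)=1081575/33554432, P(S=11)=480700/33554432, P(S=13)=177100/33554432, P(S=15)=53130/33554432, P(S=17)=12650/33554432, P(S=19)=2300/33554432, P(S=21)=300/33554432, P(S=23)=25/33554432, P(S=25)=1/33554432
E[|S_25|] = Σ_m |m|·P(S_25=m) = 135207800/33554432 = 16900975/4194304

Answer: 16900975/4194304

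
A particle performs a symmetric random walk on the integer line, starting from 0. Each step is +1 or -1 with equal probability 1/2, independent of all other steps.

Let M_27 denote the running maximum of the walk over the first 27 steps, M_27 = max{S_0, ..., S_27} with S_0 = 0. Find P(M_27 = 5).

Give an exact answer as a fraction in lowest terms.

Let M_27 = max(S_0,...,S_27). Use the reflection principle: for j ≥ 1, #{paths with M_27 ≥ j} = #{S_27 ≥ j} + #{S_27 ≥ j+1}.
By reflection, #{M_27 ≥ 5} = #{S_27 ≥ 5} + #{S_27 ≥ 6} = 29666704 + 16628809 = 46295513.
#{M_27 ≥ 6} = #{S_27 ≥ 6} + #{S_27 ≥ 7} = 16628809 + 16628809 = 33257618.
#{M_27 = 5} = 46295513 - 33257618 = 13037895.
P(M_27 = 5) = 13037895/134217728 = 13037895/134217728

Answer: 13037895/134217728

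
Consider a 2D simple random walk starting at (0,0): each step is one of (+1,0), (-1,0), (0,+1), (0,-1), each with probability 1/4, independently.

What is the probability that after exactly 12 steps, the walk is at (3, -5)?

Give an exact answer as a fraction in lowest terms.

Answer: 3267/1048576

Derivation:
Let h be the number of horizontal steps (so 12-h are vertical). To end at (3,-5) need (h+3)/2 right-steps and ((12-h)-5)/2 up-steps.
Sum over h with 3 ≤ h ≤ 7, h ≡ 1 (mod 2), 12-h ≡ 1 (mod 2):
h=3: C(12,3)·C(3,3)·C(9,2) = 220·1·36 = 7920
h=5: C(12,5)·C(5,4)·C(7,1) = 792·5·7 = 27720
h=7: C(12,7)·C(7,5)·C(5,0) = 792·21·1 = 16632
Total favorable: 52272
Total paths: 4^12 = 16777216
P = 52272/16777216 = 3267/1048576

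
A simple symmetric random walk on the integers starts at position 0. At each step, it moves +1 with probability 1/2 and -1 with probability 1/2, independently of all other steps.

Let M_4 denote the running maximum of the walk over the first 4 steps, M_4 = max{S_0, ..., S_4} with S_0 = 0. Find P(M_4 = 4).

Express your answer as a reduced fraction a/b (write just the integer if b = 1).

Let M_4 = max(S_0,...,S_4). Use the reflection principle: for j ≥ 1, #{paths with M_4 ≥ j} = #{S_4 ≥ j} + #{S_4 ≥ j+1}.
By reflection, #{M_4 ≥ 4} = #{S_4 ≥ 4} + #{S_4 ≥ 5} = 1 + 0 = 1.
#{M_4 ≥ 5} = #{S_4 ≥ 5} + #{S_4 ≥ 6} = 0 + 0 = 0.
#{M_4 = 4} = 1 - 0 = 1.
P(M_4 = 4) = 1/16 = 1/16

Answer: 1/16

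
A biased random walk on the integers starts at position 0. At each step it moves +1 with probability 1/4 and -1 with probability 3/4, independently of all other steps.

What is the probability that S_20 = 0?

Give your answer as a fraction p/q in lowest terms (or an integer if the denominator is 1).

To reach position 0 after 20 steps: need 10 steps of +1 and 10 steps of -1.
Number of such sequences: C(20,10) = 184756
Each has probability (1/4)^10 · (3/4)^10 = 59049/1099511627776
P = 184756 · 59049/1099511627776 = 2727414261/274877906944

Answer: 2727414261/274877906944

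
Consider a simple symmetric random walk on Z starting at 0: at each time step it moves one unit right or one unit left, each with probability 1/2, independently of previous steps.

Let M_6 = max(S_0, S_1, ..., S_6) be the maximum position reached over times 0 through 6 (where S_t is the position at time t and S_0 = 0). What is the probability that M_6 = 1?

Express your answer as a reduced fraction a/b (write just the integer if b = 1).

Answer: 15/64

Derivation:
Let M_6 = max(S_0,...,S_6). Use the reflection principle: for j ≥ 1, #{paths with M_6 ≥ j} = #{S_6 ≥ j} + #{S_6 ≥ j+1}.
By reflection, #{M_6 ≥ 1} = #{S_6 ≥ 1} + #{S_6 ≥ 2} = 22 + 22 = 44.
#{M_6 ≥ 2} = #{S_6 ≥ 2} + #{S_6 ≥ 3} = 22 + 7 = 29.
#{M_6 = 1} = 44 - 29 = 15.
P(M_6 = 1) = 15/64 = 15/64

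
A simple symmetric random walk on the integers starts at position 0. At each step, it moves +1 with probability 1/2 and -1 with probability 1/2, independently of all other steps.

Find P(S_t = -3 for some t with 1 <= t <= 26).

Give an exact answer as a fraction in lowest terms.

Count via complement. Let g(t,s) = #length-t paths at position s with S_1..S_t all ≠ -3.
g(t,s) = g(t-1,s-1) + g(t-1,s+1) for s ≠ -3; g(t,-3) = 0.
t=0: g(0,0)=1
t=1: g(1,-1)=1 g(1,1)=1
t=2: g(2,-2)=1 g(2,0)=2 g(2,2)=1
t=3: g(3,-1)=3 g(3,1)=3 g(3,3)=1
t=4: g(4,-2)=3 g(4,0)=6 g(4,2)=4 g(4,4)=1
t=5: g(5,-1)=9 g(5,1)=10 g(5,3)=5 g(5,5)=1
t=6: g(6,-2)=9 g(6,0)=19 g(6,2)=15 g(6,4)=6 g(6,6)=1
t=7: g(7,-1)=28 g(7,1)=34 g(7,3)=21 g(7,5)=7 g(7,7)=1
t=8: g(8,-2)=28 g(8,0)=62 g(8,2)=55 g(8,4)=28 g(8,6)=8 g(8,8)=1
t=9: g(9,-1)=90 g(9,1)=117 g(9,3)=83 g(9,5)=36 g(9,7)=9 g(9,9)=1
t=10: g(10,-2)=90 g(10,0)=207 g(10,2)=200 g(10,4)=119 g(10,6)=45 g(10,8)=10 g(10,10)=1
t=11: g(11,-1)=297 g(11,1)=407 g(11,3)=319 g(11,5)=164 g(11,7)=55 g(11,9)=11 g(11,11)=1
t=12: g(12,-2)=297 g(12,0)=704 g(12,2)=726 g(12,4)=483 g(12,6)=219 g(12,8)=66 g(12,10)=12 g(12,12)=1
t=13: g(13,-1)=1001 g(13,1)=1430 g(13,3)=1209 g(13,5)=702 g(13,7)=285 g(13,9)=78 g(13,11)=13 g(13,13)=1
t=14: g(14,-2)=1001 g(14,0)=2431 g(14,2)=2639 g(14,4)=1911 g(14,6)=987 g(14,8)=363 g(14,10)=91 g(14,12)=14 g(14,14)=1
t=15: g(15,-1)=3432 g(15,1)=5070 g(15,3)=4550 g(15,5)=2898 g(15,7)=1350 g(15,9)=454 g(15,11)=105 g(15,13)=15 g(15,15)=1
t=16: g(16,-2)=3432 g(16,0)=8502 g(16,2)=9620 g(16,4)=7448 g(16,6)=4248 g(16,8)=1804 g(16,10)=559 g(16,12)=120 g(16,14)=16 g(16,16)=1
t=17: g(17,-1)=11934 g(17,1)=18122 g(17,3)=17068 g(17,5)=11696 g(17,7)=6052 g(17,9)=2363 g(17,11)=679 g(17,13)=136 g(17,15)=17 g(17,17)=1
t=18: g(18,-2)=11934 g(18,0)=30056 g(18,2)=35190 g(18,4)=28764 g(18,6)=17748 g(18,8)=8415 g(18,10)=3042 g(18,12)=815 g(18,14)=153 g(18,16)=18 g(18,18)=1
t=19: g(19,-1)=41990 g(19,1)=65246 g(19,3)=63954 g(19,5)=46512 g(19,7)=26163 g(19,9)=11457 g(19,11)=3857 g(19,13)=968 g(19,15)=171 g(19,17)=19 g(19,19)=1
t=20: g(20,-2)=41990 g(20,0)=107236 g(20,2)=129200 g(20,4)=110466 g(20,6)=72675 g(20,8)=37620 g(20,10)=15314 g(20,12)=4825 g(20,14)=1139 g(20,16)=190 g(20,18)=20 g(20,20)=1
t=21: g(21,-1)=149226 g(21,1)=236436 g(21,3)=239666 g(21,5)=183141 g(21,7)=110295 g(21,9)=52934 g(21,11)=20139 g(21,13)=5964 g(21,15)=1329 g(21,17)=210 g(21,19)=21 g(21,21)=1
t=22: g(22,-2)=149226 g(22,0)=385662 g(22,2)=476102 g(22,4)=422807 g(22,6)=293436 g(22,8)=163229 g(22,10)=73073 g(22,12)=26103 g(22,14)=7293 g(22,16)=1539 g(22,18)=231 g(22,20)=22 g(22,22)=1
t=23: g(23,-1)=534888 g(23,1)=861764 g(23,3)=898909 g(23,5)=716243 g(23,7)=456665 g(23,9)=236302 g(23,11)=99176 g(23,13)=33396 g(23,15)=8832 g(23,17)=1770 g(23,19)=253 g(23,21)=23 g(23,23)=1
t=24: g(24,-2)=534888 g(24,0)=1396652 g(24,2)=1760673 g(24,4)=1615152 g(24,6)=1172908 g(24,8)=692967 g(24,10)=335478 g(24,12)=132572 g(24,14)=42228 g(24,16)=10602 g(24,18)=2023 g(24,20)=276 g(24,22)=24 g(24,24)=1
t=25: g(25,-1)=1931540 g(25,1)=3157325 g(25,3)=3375825 g(25,5)=2788060 g(25,7)=1865875 g(25,9)=1028445 g(25,11)=468050 g(25,13)=174800 g(25,15)=52830 g(25,17)=12625 g(25,19)=2299 g(25,21)=300 g(25,23)=25 g(25,25)=1
t=26: g(26,-2)=1931540 g(26,0)=5088865 g(26,2)=6533150 g(26,4)=6163885 g(26,6)=4653935 g(26,8)=2894320 g(26,10)=1496495 g(26,12)=642850 g(26,14)=227630 g(26,16)=65455 g(26,18)=14924 g(26,20)=2599 g(26,22)=325 g(26,24)=26 g(26,26)=1
Paths never hitting -3: Σ_s g(26,s) = 29716000
Paths hitting -3: 2^26 - 29716000 = 37392864
P = 37392864/67108864 = 1168527/2097152

Answer: 1168527/2097152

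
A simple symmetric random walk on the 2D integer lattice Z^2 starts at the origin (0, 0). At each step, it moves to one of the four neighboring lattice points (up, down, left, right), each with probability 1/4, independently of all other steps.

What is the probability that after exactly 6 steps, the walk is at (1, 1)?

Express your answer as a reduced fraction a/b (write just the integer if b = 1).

Let h be the number of horizontal steps (so 6-h are vertical). To end at (1,1) need (h+1)/2 right-steps and ((6-h)+1)/2 up-steps.
Sum over h with 1 ≤ h ≤ 5, h ≡ 1 (mod 2), 6-h ≡ 1 (mod 2):
h=1: C(6,1)·C(1,1)·C(5,3) = 6·1·10 = 60
h=3: C(6,3)·C(3,2)·C(3,2) = 20·3·3 = 180
h=5: C(6,5)·C(5,3)·C(1,1) = 6·10·1 = 60
Total favorable: 300
Total paths: 4^6 = 4096
P = 300/4096 = 75/1024

Answer: 75/1024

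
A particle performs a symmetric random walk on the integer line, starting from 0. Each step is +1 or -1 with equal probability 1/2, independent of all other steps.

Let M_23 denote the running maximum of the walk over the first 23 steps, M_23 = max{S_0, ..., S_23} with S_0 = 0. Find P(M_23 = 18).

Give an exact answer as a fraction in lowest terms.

Let M_23 = max(S_0,...,S_23). Use the reflection principle: for j ≥ 1, #{paths with M_23 ≥ j} = #{S_23 ≥ j} + #{S_23 ≥ j+1}.
By reflection, #{M_23 ≥ 18} = #{S_23 ≥ 18} + #{S_23 ≥ 19} = 277 + 277 = 554.
#{M_23 ≥ 19} = #{S_23 ≥ 19} + #{S_23 ≥ 20} = 277 + 24 = 301.
#{M_23 = 18} = 554 - 301 = 253.
P(M_23 = 18) = 253/8388608 = 253/8388608

Answer: 253/8388608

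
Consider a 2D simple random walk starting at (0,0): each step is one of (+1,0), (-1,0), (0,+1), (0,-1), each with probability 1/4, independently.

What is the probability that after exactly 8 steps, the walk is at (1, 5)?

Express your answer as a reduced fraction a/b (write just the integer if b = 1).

Answer: 7/2048

Derivation:
Let h be the number of horizontal steps (so 8-h are vertical). To end at (1,5) need (h+1)/2 right-steps and ((8-h)+5)/2 up-steps.
Sum over h with 1 ≤ h ≤ 3, h ≡ 1 (mod 2), 8-h ≡ 1 (mod 2):
h=1: C(8,1)·C(1,1)·C(7,6) = 8·1·7 = 56
h=3: C(8,3)·C(3,2)·C(5,5) = 56·3·1 = 168
Total favorable: 224
Total paths: 4^8 = 65536
P = 224/65536 = 7/2048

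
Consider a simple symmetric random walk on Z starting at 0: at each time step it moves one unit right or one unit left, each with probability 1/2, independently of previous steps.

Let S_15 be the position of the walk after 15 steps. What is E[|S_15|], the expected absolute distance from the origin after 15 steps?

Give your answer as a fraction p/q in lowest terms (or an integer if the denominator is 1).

Answer: 6435/2048

Derivation:
S_15 takes values m ≡ 1 (mod 2) with |m| ≤ 15; P(S_15=m) = C(15,(15+m)/2)/2^15.
Total paths: 2^15 = 32768
Distribution: P(S=-15)=1/32768, P(S=-13)=15/32768, P(S=-11)=105/32768, P(S=-9)=455/32768, P(S=-7)=1365/32768, P(S=-5)=3003/32768, P(S=-3)=5005/32768, P(S=-1)=6435/32768, P(S=1)=6435/32768, P(S=3)=5005/32768, P(S=5)=3003/32768, P(S=7)=1365/32768, P(S=9)=455/32768, P(S=11)=105/32768, P(S=13)=15/32768, P(S=15)=1/32768
E[|S_15|] = Σ_m |m|·P(S_15=m) = 102960/32768 = 6435/2048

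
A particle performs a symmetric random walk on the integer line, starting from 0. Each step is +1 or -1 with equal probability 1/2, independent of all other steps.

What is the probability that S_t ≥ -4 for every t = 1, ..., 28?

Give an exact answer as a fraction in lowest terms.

Answer: 87922215/134217728

Derivation:
Let f(t,s) = #length-t paths at position s with S_1..S_t all ≥ -4.
f(t,s) = f(t-1,s-1) + f(t-1,s+1) for s ≥ -4; f(t,s) = 0 for s < -4.
t=0: f(0,0)=1
t=1: f(1,-1)=1 f(1,1)=1
t=2: f(2,-2)=1 f(2,0)=2 f(2,2)=1
t=3: f(3,-3)=1 f(3,-1)=3 f(3,1)=3 f(3,3)=1
t=4: f(4,-4)=1 f(4,-2)=4 f(4,0)=6 f(4,2)=4 f(4,4)=1
t=5: f(5,-3)=5 f(5,-1)=10 f(5,1)=10 f(5,3)=5 f(5,5)=1
t=6: f(6,-4)=5 f(6,-2)=15 f(6,0)=20 f(6,2)=15 f(6,4)=6 f(6,6)=1
t=7: f(7,-3)=20 f(7,-1)=35 f(7,1)=35 f(7,3)=21 f(7,5)=7 f(7,7)=1
t=8: f(8,-4)=20 f(8,-2)=55 f(8,0)=70 f(8,2)=56 f(8,4)=28 f(8,6)=8 f(8,8)=1
t=9: f(9,-3)=75 f(9,-1)=125 f(9,1)=126 f(9,3)=84 f(9,5)=36 f(9,7)=9 f(9,9)=1
t=10: f(10,-4)=75 f(10,-2)=200 f(10,0)=251 f(10,2)=210 f(10,4)=120 f(10,6)=45 f(10,8)=10 f(10,10)=1
t=11: f(11,-3)=275 f(11,-1)=451 f(11,1)=461 f(11,3)=330 f(11,5)=165 f(11,7)=55 f(11,9)=11 f(11,11)=1
t=12: f(12,-4)=275 f(12,-2)=726 f(12,0)=912 f(12,2)=791 f(12,4)=495 f(12,6)=220 f(12,8)=66 f(12,10)=12 f(12,12)=1
t=13: f(13,-3)=1001 f(13,-1)=1638 f(13,1)=1703 f(13,3)=1286 f(13,5)=715 f(13,7)=286 f(13,9)=78 f(13,11)=13 f(13,13)=1
t=14: f(14,-4)=1001 f(14,-2)=2639 f(14,0)=3341 f(14,2)=2989 f(14,4)=2001 f(14,6)=1001 f(14,8)=364 f(14,10)=91 f(14,12)=14 f(14,14)=1
t=15: f(15,-3)=3640 f(15,-1)=5980 f(15,1)=6330 f(15,3)=4990 f(15,5)=3002 f(15,7)=1365 f(15,9)=455 f(15,11)=105 f(15,13)=15 f(15,15)=1
t=16: f(16,-4)=3640 f(16,-2)=9620 f(16,0)=12310 f(16,2)=11320 f(16,4)=7992 f(16,6)=4367 f(16,8)=1820 f(16,10)=560 f(16,12)=120 f(16,14)=16 f(16,16)=1
t=17: f(17,-3)=13260 f(17,-1)=21930 f(17,1)=23630 f(17,3)=19312 f(17,5)=12359 f(17,7)=6187 f(17,9)=2380 f(17,11)=680 f(17,13)=136 f(17,15)=17 f(17,17)=1
t=18: f(18,-4)=13260 f(18,-2)=35190 f(18,0)=45560 f(18,2)=42942 f(18,4)=31671 f(18,6)=18546 f(18,8)=8567 f(18,10)=3060 f(18,12)=816 f(18,14)=153 f(18,16)=18 f(18,18)=1
t=19: f(19,-3)=48450 f(19,-1)=80750 f(19,1)=88502 f(19,3)=74613 f(19,5)=50217 f(19,7)=27113 f(19,9)=11627 f(19,11)=3876 f(19,13)=969 f(19,15)=171 f(19,17)=19 f(19,19)=1
t=20: f(20,-4)=48450 f(20,-2)=129200 f(20,0)=169252 f(20,2)=163115 f(20,4)=124830 f(20,6)=77330 f(20,8)=38740 f(20,10)=15503 f(20,12)=4845 f(20,14)=1140 f(20,16)=190 f(20,18)=20 f(20,20)=1
t=21: f(21,-3)=177650 f(21,-1)=298452 f(21,1)=332367 f(21,3)=287945 f(21,5)=202160 f(21,7)=116070 f(21,9)=54243 f(21,11)=20348 f(21,13)=5985 f(21,15)=1330 f(21,17)=210 f(21,19)=21 f(21,21)=1
t=22: f(22,-4)=177650 f(22,-2)=476102 f(22,0)=630819 f(22,2)=620312 f(22,4)=490105 f(22,6)=318230 f(22,8)=170313 f(22,10)=74591 f(22,12)=26333 f(22,14)=7315 f(22,16)=1540 f(22,18)=231 f(22,20)=22 f(22,22)=1
t=23: f(23,-3)=653752 f(23,-1)=1106921 f(23,1)=1251131 f(23,3)=1110417 f(23,5)=808335 f(23,7)=488543 f(23,9)=244904 f(23,11)=100924 f(23,13)=33648 f(23,15)=8855 f(23,17)=1771 f(23,19)=253 f(23,21)=23 f(23,23)=1
t=24: f(24,-4)=653752 f(24,-2)=1760673 f(24,0)=2358052 f(24,2)=2361548 f(24,4)=1918752 f(24,6)=1296878 f(24,8)=733447 f(24,10)=345828 f(24,12)=134572 f(24,14)=42503 f(24,16)=10626 f(24,18)=2024 f(24,20)=276 f(24,22)=24 f(24,24)=1
t=25: f(25,-3)=2414425 f(25,-1)=4118725 f(25,1)=4719600 f(25,3)=4280300 f(25,5)=3215630 f(25,7)=2030325 f(25,9)=1079275 f(25,11)=480400 f(25,13)=177075 f(25,15)=53129 f(25,17)=12650 f(25,19)=2300 f(25,21)=300 f(25,23)=25 f(25,25)=1
t=26: f(26,-4)=2414425 f(26,-2)=6533150 f(26,0)=8838325 f(26,2)=8999900 f(26,4)=7495930 f(26,6)=5245955 f(26,8)=3109600 f(26,10)=1559675 f(26,12)=657475 f(26,14)=230204 f(26,16)=65779 f(26,18)=14950 f(26,20)=2600 f(26,22)=325 f(26,24)=26 f(26,26)=1
t=27: f(27,-3)=8947575 f(27,-1)=15371475 f(27,1)=17838225 f(27,3)=16495830 f(27,5)=12741885 f(27,7)=8355555 f(27,9)=4669275 f(27,11)=2217150 f(27,13)=887679 f(27,15)=295983 f(27,17)=80729 f(27,19)=17550 f(27,21)=2925 f(27,23)=351 f(27,25)=27 f(27,27)=1
t=28: f(28,-4)=8947575 f(28,-2)=24319050 f(28,0)=33209700 f(28,2)=34334055 f(28,4)=29237715 f(28,6)=21097440 f(28,8)=13024830 f(28,10)=6886425 f(28,12)=3104829 f(28,14)=1183662 f(28,16)=376712 f(28,18)=98279 f(28,20)=20475 f(28,22)=3276 f(28,24)=378 f(28,26)=28 f(28,28)=1
Σ_s f(28,s) = 175844430
P = 175844430/268435456 = 87922215/134217728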